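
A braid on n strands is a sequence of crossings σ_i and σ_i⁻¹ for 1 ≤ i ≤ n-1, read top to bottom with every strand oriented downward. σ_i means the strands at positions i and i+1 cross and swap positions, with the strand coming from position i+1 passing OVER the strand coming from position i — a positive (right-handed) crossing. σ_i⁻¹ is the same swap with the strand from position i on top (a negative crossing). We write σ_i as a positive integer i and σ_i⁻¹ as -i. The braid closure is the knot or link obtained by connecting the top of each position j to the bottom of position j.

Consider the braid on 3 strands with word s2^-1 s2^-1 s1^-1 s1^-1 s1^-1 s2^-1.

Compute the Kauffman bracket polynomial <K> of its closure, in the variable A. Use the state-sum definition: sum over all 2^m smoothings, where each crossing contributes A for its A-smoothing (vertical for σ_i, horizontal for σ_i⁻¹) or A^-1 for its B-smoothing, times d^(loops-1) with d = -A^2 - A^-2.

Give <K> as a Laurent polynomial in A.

A^14 - 2*A^10 + A^6 - 2*A^2 + 2*A^-2 + A^-10

Derivation:
Braid: s2^-1 s2^-1 s1^-1 s1^-1 s1^-1 s2^-1 on 3 strands, 6 crossings.
Writhe w = (#positive) - (#negative) = 0 - 6 = -6.
Computing the Kauffman bracket via state sum. There are 2^6 = 64 states.
Each crossing splits two ways (0=vertical, 1=horizontal). The state's weight is A^(#A-smoothings - #B-smoothings) * d^(loops - 1).
Tabulate the states by total A-exponent and number of loops L (A-exp: L × count):
  A^6: L=5 ×1
  A^4: L=4 ×6
  A^2: L=3 ×15
  A^0: L=2 ×18, L=4 ×2
  A^-2: L=1 ×9, L=3 ×6
  A^-4: L=2 ×6
  A^-6: L=3 ×1
Each group contributes A^e * Σ count * d^(L-1):
Powers of d = -A^2 - A^-2: d^2 = A^4 + 2 + A^-4; d^3 = -A^6 - 3*A^2 - 3*A^-2 - A^-6; d^4 = A^8 + 4*A^4 + 6 + 4*A^-4 + A^-8.
  A^6 * (d^4) = A^14 + 4*A^10 + 6*A^6 + 4*A^2 + A^-2
  A^4 * (6*d^3) = -6*A^10 - 18*A^6 - 18*A^2 - 6*A^-2
  A^2 * (15*d^2) = 15*A^6 + 30*A^2 + 15*A^-2
  A^0 * (18*d + 2*d^3) = -2*A^6 - 24*A^2 - 24*A^-2 - 2*A^-6
  A^-2 * (9 + 6*d^2) = 6*A^2 + 21*A^-2 + 6*A^-6
  A^-4 * (6*d) = -6*A^-2 - 6*A^-6
  A^-6 * (d^2) = A^-2 + 2*A^-6 + A^-10
Summing the groups: <K> = A^14 - 2*A^10 + A^6 - 2*A^2 + 2*A^-2 + A^-10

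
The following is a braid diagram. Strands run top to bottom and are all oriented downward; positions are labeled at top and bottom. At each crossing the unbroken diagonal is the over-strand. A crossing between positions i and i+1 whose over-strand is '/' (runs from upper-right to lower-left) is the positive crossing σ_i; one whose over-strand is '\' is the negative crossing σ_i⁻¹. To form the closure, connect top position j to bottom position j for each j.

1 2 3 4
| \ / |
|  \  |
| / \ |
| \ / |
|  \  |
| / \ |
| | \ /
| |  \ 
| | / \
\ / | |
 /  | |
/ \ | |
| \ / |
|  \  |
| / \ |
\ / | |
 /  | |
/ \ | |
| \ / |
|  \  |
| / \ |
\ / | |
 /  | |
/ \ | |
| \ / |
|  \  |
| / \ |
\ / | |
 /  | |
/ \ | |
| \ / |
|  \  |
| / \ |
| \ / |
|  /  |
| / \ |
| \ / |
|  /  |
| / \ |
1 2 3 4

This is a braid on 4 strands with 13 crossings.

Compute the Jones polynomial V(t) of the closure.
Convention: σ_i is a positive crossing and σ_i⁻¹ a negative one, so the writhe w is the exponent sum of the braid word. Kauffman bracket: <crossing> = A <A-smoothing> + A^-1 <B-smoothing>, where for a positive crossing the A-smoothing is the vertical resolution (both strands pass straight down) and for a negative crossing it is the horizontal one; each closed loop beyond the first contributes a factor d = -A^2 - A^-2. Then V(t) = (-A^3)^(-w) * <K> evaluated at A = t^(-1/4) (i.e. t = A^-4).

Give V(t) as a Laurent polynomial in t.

t^4 - 4*t^3 + 6*t^2 - 7*t + 9 - 7*t^-1 + 6*t^-2 - 4*t^-3 + t^-4

Derivation:
Reading the diagram top to bottom ('/'-over between positions i,i+1 = s_i, '\'-over = s_i^-1): braid word = s2^-1 s2^-1 s3^-1 s1 s2^-1 s1 s2^-1 s1 s2^-1 s1 s2^-1 s2 s2.
The presented braid s2^-1 s2^-1 s3^-1 s1 s2^-1 s1 s2^-1 s1 s2^-1 s1 s2^-1 s2 s2 on 4 strands reduces by inverse Markov moves (closure unchanged at each step):
  Deconjugate: the word is γ·β·γ⁻¹ with γ = s2^-1 (prefix) and γ⁻¹ = s2 (suffix); strip both.
  Deconjugate: the word is γ·β·γ⁻¹ with γ = s2^-1 (prefix) and γ⁻¹ = s2 (suffix); strip both.
Reduced to β = s3^-1 s1 s2^-1 s1 s2^-1 s1 s2^-1 s1 s2^-1 on 4 strands, 9 crossings.
Compute on β:
Braid: s3^-1 s1 s2^-1 s1 s2^-1 s1 s2^-1 s1 s2^-1 on 4 strands, 9 crossings.
Writhe w = (#positive) - (#negative) = 4 - 5 = -1.
State-sum expansion of <K>. There are 2^9 = 512 states.
Each crossing splits two ways (0=vertical, 1=horizontal). The state's weight is A^(#A-smoothings - #B-smoothings) * d^(loops - 1).
Tabulate the states by total A-exponent and number of loops L (A-exp: L × count):
  A^9: L=5 ×1
  A^7: L=4 ×8, L=6 ×1
  A^5: L=3 ×28, L=5 ×8
  A^3: L=2 ×52, L=4 ×32
  A^1: L=1 ×45, L=3 ×77, L=5 ×4
  A^-1: L=2 ×97, L=4 ×29
  A^-3: L=3 ×80, L=5 ×4
  A^-5: L=4 ×36
  A^-7: L=5 ×9
  A^-9: L=6 ×1
Each group contributes A^e * Σ count * d^(L-1):
Powers of d = -A^2 - A^-2: d^2 = A^4 + 2 + A^-4; d^3 = -A^6 - 3*A^2 - 3*A^-2 - A^-6; d^4 = A^8 + 4*A^4 + 6 + 4*A^-4 + A^-8; d^5 = -A^10 - 5*A^6 - 10*A^2 - 10*A^-2 - 5*A^-6 - A^-10.
  A^9 * (d^4) = A^17 + 4*A^13 + 6*A^9 + 4*A^5 + A
  A^7 * (8*d^3 + d^5) = -A^17 - 13*A^13 - 34*A^9 - 34*A^5 - 13*A - A^-3
  A^5 * (28*d^2 + 8*d^4) = 8*A^13 + 60*A^9 + 104*A^5 + 60*A + 8*A^-3
  A^3 * (52*d + 32*d^3) = -32*A^9 - 148*A^5 - 148*A - 32*A^-3
  A^1 * (45 + 77*d^2 + 4*d^4) = 4*A^9 + 93*A^5 + 223*A + 93*A^-3 + 4*A^-7
  A^-1 * (97*d + 29*d^3) = -29*A^5 - 184*A - 184*A^-3 - 29*A^-7
  A^-3 * (80*d^2 + 4*d^4) = 4*A^5 + 96*A + 184*A^-3 + 96*A^-7 + 4*A^-11
  A^-5 * (36*d^3) = -36*A - 108*A^-3 - 108*A^-7 - 36*A^-11
  A^-7 * (9*d^4) = 9*A + 36*A^-3 + 54*A^-7 + 36*A^-11 + 9*A^-15
  A^-9 * (d^5) = -A - 5*A^-3 - 10*A^-7 - 10*A^-11 - 5*A^-15 - A^-19
Summing the groups: <K> = -A^13 + 4*A^9 - 6*A^5 + 7*A - 9*A^-3 + 7*A^-7 - 6*A^-11 + 4*A^-15 - A^-19
Normalise by the writhe: (-A^3)^(-w) = (-A^3)^(1) = -A^3, so f(A) = -A^3 * <K> = A^16 - 4*A^12 + 6*A^8 - 7*A^4 + 9 - 7*A^-4 + 6*A^-8 - 4*A^-12 + A^-16.
Substitute A = t^(-1/4), i.e. A^e → t^(-e/4): V(t) = t^4 - 4*t^3 + 6*t^2 - 7*t + 9 - 7*t^-1 + 6*t^-2 - 4*t^-3 + t^-4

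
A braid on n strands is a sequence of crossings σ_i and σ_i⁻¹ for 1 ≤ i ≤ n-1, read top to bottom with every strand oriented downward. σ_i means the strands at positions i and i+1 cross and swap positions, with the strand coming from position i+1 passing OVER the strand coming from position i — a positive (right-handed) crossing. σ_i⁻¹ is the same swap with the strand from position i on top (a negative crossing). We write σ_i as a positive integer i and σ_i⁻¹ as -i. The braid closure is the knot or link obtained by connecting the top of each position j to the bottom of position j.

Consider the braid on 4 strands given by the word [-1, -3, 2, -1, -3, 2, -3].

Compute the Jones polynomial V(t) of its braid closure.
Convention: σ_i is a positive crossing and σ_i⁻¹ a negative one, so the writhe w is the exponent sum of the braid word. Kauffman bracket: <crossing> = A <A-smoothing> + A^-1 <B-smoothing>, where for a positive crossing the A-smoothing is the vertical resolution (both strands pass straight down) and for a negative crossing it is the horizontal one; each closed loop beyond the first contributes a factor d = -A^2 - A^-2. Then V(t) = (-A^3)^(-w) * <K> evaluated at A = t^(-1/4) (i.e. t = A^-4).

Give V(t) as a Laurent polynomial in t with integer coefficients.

Braid: s1^-1 s3^-1 s2 s1^-1 s3^-1 s2 s3^-1 on 4 strands, 7 crossings.
Writhe w = (#positive) - (#negative) = 2 - 5 = -3.
Computing the Kauffman bracket via state sum. There are 2^7 = 128 states.
For each crossing: s=0 is the vertical smoothing, s=1 horizontal. Crossing k contributes A^(sign_k * (1 - 2*s_k)); loop factor d = -A^2 - A^-2.
Tabulate the states by total A-exponent and number of loops L (A-exp: L × count):
  A^7: L=5 ×1
  A^5: L=4 ×7
  A^3: L=3 ×20, L=5 ×1
  A^1: L=2 ×29, L=4 ×6
  A^-1: L=1 ×19, L=3 ×16
  A^-3: L=2 ×19, L=4 ×2
  A^-5: L=3 ×7
  A^-7: L=4 ×1
Each group contributes A^e * Σ count * d^(L-1):
Powers of d = -A^2 - A^-2: d^2 = A^4 + 2 + A^-4; d^3 = -A^6 - 3*A^2 - 3*A^-2 - A^-6; d^4 = A^8 + 4*A^4 + 6 + 4*A^-4 + A^-8.
  A^7 * (d^4) = A^15 + 4*A^11 + 6*A^7 + 4*A^3 + A^-1
  A^5 * (7*d^3) = -7*A^11 - 21*A^7 - 21*A^3 - 7*A^-1
  A^3 * (20*d^2 + d^4) = A^11 + 24*A^7 + 46*A^3 + 24*A^-1 + A^-5
  A^1 * (29*d + 6*d^3) = -6*A^7 - 47*A^3 - 47*A^-1 - 6*A^-5
  A^-1 * (19 + 16*d^2) = 16*A^3 + 51*A^-1 + 16*A^-5
  A^-3 * (19*d + 2*d^3) = -2*A^3 - 25*A^-1 - 25*A^-5 - 2*A^-9
  A^-5 * (7*d^2) = 7*A^-1 + 14*A^-5 + 7*A^-9
  A^-7 * (d^3) = -A^-1 - 3*A^-5 - 3*A^-9 - A^-13
Summing the groups: <K> = A^15 - 2*A^11 + 3*A^7 - 4*A^3 + 3*A^-1 - 3*A^-5 + 2*A^-9 - A^-13
Normalise by the writhe: (-A^3)^(-w) = (-A^3)^(3) = -A^9, so f(A) = -A^9 * <K> = -A^24 + 2*A^20 - 3*A^16 + 4*A^12 - 3*A^8 + 3*A^4 - 2 + A^-4.
Substitute A = t^(-1/4), i.e. A^e → t^(-e/4): V(t) = t - 2 + 3*t^-1 - 3*t^-2 + 4*t^-3 - 3*t^-4 + 2*t^-5 - t^-6

Answer: t - 2 + 3*t^-1 - 3*t^-2 + 4*t^-3 - 3*t^-4 + 2*t^-5 - t^-6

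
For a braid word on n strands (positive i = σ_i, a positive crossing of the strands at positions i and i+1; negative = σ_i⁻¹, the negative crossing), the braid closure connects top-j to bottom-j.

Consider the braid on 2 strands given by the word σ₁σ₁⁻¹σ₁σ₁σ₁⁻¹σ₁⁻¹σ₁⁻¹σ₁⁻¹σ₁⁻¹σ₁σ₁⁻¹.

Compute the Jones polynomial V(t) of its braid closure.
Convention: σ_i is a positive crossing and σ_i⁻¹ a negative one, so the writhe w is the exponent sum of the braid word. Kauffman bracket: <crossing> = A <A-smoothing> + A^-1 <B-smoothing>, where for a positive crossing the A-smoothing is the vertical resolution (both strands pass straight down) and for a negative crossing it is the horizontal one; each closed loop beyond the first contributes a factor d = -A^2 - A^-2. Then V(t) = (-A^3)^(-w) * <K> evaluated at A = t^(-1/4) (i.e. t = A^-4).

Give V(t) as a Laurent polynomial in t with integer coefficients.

t^-1 + t^-3 - t^-4

Derivation:
The presented braid s1 s1^-1 s1 s1 s1^-1 s1^-1 s1^-1 s1^-1 s1^-1 s1 s1^-1 on 2 strands reduces by inverse Markov moves (closure unchanged at each step):
  Deconjugate: the word is γ·β·γ⁻¹ with γ = s1 s1^-1 (prefix) and γ⁻¹ = s1 s1^-1 (suffix); strip both.
  Deconjugate: the word is γ·β·γ⁻¹ with γ = s1 s1 (prefix) and γ⁻¹ = s1^-1 s1^-1 (suffix); strip both.
Reduced to β = s1^-1 s1^-1 s1^-1 on 2 strands, 3 crossings.
Compute on β:
Braid: s1^-1 s1^-1 s1^-1 on 2 strands, 3 crossings.
Writhe w = (#positive) - (#negative) = 0 - 3 = -3.
Enumerate smoothing states for the bracket polynomial. There are 2^3 = 8 states.
Smooth each crossing (0=||, 1=⌣⌢); contribution A^(Σ sign_k(1-2s_k)) * d^(L-1).
  state 000: A-exp=-3, loops=2, term = A^-3 * d^1
  state 001: A-exp=-1, loops=1, term = A^-1 * d^0
  state 010: A-exp=-1, loops=1, term = A^-1 * d^0
  state 011: A-exp=+1, loops=2, term = A^1 * d^1
  state 100: A-exp=-1, loops=1, term = A^-1 * d^0
  state 101: A-exp=+1, loops=2, term = A^1 * d^1
  state 110: A-exp=+1, loops=2, term = A^1 * d^1
  state 111: A-exp=+3, loops=3, term = A^3 * d^2
Collect the terms by A-exponent (count of states per loop number):
Powers of d = -A^2 - A^-2: d^2 = A^4 + 2 + A^-4.
  A^3 * (d^2) = A^7 + 2*A^3 + A^-1
  A^1 * (3*d) = -3*A^3 - 3*A^-1
  A^-1 * (3) = 3*A^-1
  A^-3 * (d) = -A^-1 - A^-5
Summing the groups: <K> = A^7 - A^3 - A^-5
Normalise by the writhe: (-A^3)^(-w) = (-A^3)^(3) = -A^9, so f(A) = -A^9 * <K> = -A^16 + A^12 + A^4.
Substitute A = t^(-1/4), i.e. A^e → t^(-e/4): V(t) = t^-1 + t^-3 - t^-4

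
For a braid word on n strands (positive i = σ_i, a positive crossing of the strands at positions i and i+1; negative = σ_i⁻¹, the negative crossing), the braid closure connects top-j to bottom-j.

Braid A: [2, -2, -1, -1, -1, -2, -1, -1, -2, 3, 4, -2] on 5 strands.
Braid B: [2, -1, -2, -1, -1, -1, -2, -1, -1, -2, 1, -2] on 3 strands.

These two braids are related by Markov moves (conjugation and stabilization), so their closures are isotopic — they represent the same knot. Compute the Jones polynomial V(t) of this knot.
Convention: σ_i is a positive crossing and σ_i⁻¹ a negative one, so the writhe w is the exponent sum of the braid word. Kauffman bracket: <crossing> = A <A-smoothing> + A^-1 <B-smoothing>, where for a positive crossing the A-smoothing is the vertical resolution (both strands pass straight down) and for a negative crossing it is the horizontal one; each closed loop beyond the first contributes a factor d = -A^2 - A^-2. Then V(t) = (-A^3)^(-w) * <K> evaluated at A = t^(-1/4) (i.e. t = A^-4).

Markov-equivalent braids have isotopic closures, hence identical knot invariants. Strip the Markov moves from each word to reach a common short braid β, then compute V(t) once on β.
Braid A: s2 s2^-1 s1^-1 s1^-1 s1^-1 s2^-1 s1^-1 s1^-1 s2^-1 s3 s4 s2^-1 on 5 strands reduces by inverse Markov moves (closure unchanged at each step):
  Deconjugate: the word is γ·β·γ⁻¹ with γ = s2 (prefix) and γ⁻¹ = s2^-1 (suffix); strip both.
  Destabilize: the word has the form β·s4 where s4 occurs only as the final letter (β ∈ B_4); drop it and the last strand → 4 strands.
  Destabilize: the word has the form β·s3 where s3 occurs only as the final letter (β ∈ B_3); drop it and the last strand → 3 strands.
Reduced to β = s2^-1 s1^-1 s1^-1 s1^-1 s2^-1 s1^-1 s1^-1 s2^-1 on 3 strands, 8 crossings.
Braid B: s2 s1^-1 s2^-1 s1^-1 s1^-1 s1^-1 s2^-1 s1^-1 s1^-1 s2^-1 s1 s2^-1 on 3 strands reduces by inverse Markov moves (closure unchanged at each step):
  Deconjugate: the word is γ·β·γ⁻¹ with γ = s2 (prefix) and γ⁻¹ = s2^-1 (suffix); strip both.
  Deconjugate: the word is γ·β·γ⁻¹ with γ = s1^-1 (prefix) and γ⁻¹ = s1 (suffix); strip both.
Reduced to β = s2^-1 s1^-1 s1^-1 s1^-1 s2^-1 s1^-1 s1^-1 s2^-1 on 3 strands, 8 crossings.
Both give the same β = s2^-1 s1^-1 s1^-1 s1^-1 s2^-1 s1^-1 s1^-1 s2^-1 on 3 strands, so one state sum suffices:
Braid: s2^-1 s1^-1 s1^-1 s1^-1 s2^-1 s1^-1 s1^-1 s2^-1 on 3 strands, 8 crossings.
Writhe w = (#positive) - (#negative) = 0 - 8 = -8.
State-sum expansion of <K>. There are 2^8 = 256 states.
For each crossing: s=0 is the vertical smoothing, s=1 horizontal. Crossing k contributes A^(sign_k * (1 - 2*s_k)); loop factor d = -A^2 - A^-2.
Tabulate the states by total A-exponent and number of loops L (A-exp: L × count):
  A^8: L=5 ×1
  A^6: L=4 ×7, L=6 ×1
  A^4: L=3 ×19, L=5 ×9
  A^2: L=2 ×24, L=4 ×31, L=6 ×1
  A^0: L=1 ×12, L=3 ×53, L=5 ×5
  A^-2: L=2 ×45, L=4 ×11
  A^-4: L=1 ×15, L=3 ×13
  A^-6: L=2 ×8
  A^-8: L=3 ×1
Each group contributes A^e * Σ count * d^(L-1):
Powers of d = -A^2 - A^-2: d^2 = A^4 + 2 + A^-4; d^3 = -A^6 - 3*A^2 - 3*A^-2 - A^-6; d^4 = A^8 + 4*A^4 + 6 + 4*A^-4 + A^-8; d^5 = -A^10 - 5*A^6 - 10*A^2 - 10*A^-2 - 5*A^-6 - A^-10.
  A^8 * (d^4) = A^16 + 4*A^12 + 6*A^8 + 4*A^4 + 1
  A^6 * (7*d^3 + d^5) = -A^16 - 12*A^12 - 31*A^8 - 31*A^4 - 12 - A^-4
  A^4 * (19*d^2 + 9*d^4) = 9*A^12 + 55*A^8 + 92*A^4 + 55 + 9*A^-4
  A^2 * (24*d + 31*d^3 + d^5) = -A^12 - 36*A^8 - 127*A^4 - 127 - 36*A^-4 - A^-8
  A^0 * (12 + 53*d^2 + 5*d^4) = 5*A^8 + 73*A^4 + 148 + 73*A^-4 + 5*A^-8
  A^-2 * (45*d + 11*d^3) = -11*A^4 - 78 - 78*A^-4 - 11*A^-8
  A^-4 * (15 + 13*d^2) = 13 + 41*A^-4 + 13*A^-8
  A^-6 * (8*d) = -8*A^-4 - 8*A^-8
  A^-8 * (d^2) = A^-4 + 2*A^-8 + A^-12
Summing the groups: <K> = -A^8 + A^-4 + A^-12
Normalise by the writhe: (-A^3)^(-w) = (-A^3)^(8) = A^24, so f(A) = A^24 * <K> = -A^32 + A^20 + A^12.
Substitute A = t^(-1/4), i.e. A^e → t^(-e/4): V(t) = t^-3 + t^-5 - t^-8

Answer: t^-3 + t^-5 - t^-8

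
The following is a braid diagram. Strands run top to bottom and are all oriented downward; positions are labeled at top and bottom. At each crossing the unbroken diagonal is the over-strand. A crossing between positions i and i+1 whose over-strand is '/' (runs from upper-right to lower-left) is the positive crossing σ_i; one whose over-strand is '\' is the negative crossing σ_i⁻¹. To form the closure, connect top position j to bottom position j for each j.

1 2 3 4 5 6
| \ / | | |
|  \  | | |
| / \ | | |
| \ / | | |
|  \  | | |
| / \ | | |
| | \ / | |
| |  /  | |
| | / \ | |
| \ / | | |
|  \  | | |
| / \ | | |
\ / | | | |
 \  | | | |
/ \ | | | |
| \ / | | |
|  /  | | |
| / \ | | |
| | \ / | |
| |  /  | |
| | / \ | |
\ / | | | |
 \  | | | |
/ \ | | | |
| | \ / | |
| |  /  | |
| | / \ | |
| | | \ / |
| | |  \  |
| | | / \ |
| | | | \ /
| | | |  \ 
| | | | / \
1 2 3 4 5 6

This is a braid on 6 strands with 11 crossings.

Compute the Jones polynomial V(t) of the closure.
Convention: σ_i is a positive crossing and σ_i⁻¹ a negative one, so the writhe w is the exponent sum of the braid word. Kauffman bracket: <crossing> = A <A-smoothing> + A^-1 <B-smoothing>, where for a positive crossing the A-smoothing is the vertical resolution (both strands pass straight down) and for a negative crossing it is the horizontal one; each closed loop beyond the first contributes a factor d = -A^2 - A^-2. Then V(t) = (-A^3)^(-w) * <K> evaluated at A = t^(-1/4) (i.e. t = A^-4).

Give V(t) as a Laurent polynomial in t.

Reading the diagram top to bottom ('/'-over between positions i,i+1 = s_i, '\'-over = s_i^-1): braid word = s2^-1 s2^-1 s3 s2^-1 s1^-1 s2 s3 s1^-1 s3 s4^-1 s5^-1.
The presented braid s2^-1 s2^-1 s3 s2^-1 s1^-1 s2 s3 s1^-1 s3 s4^-1 s5^-1 on 6 strands reduces by inverse Markov moves (closure unchanged at each step):
  Destabilize: the word has the form β·s5^-1 where s5^-1 occurs only as the final letter (β ∈ B_5); drop it and the last strand → 5 strands.
  Destabilize: the word has the form β·s4^-1 where s4^-1 occurs only as the final letter (β ∈ B_4); drop it and the last strand → 4 strands.
Reduced to β = s2^-1 s2^-1 s3 s2^-1 s1^-1 s2 s3 s1^-1 s3 on 4 strands, 9 crossings.
Compute on β:
Braid: s2^-1 s2^-1 s3 s2^-1 s1^-1 s2 s3 s1^-1 s3 on 4 strands, 9 crossings.
Writhe w = (#positive) - (#negative) = 4 - 5 = -1.
Enumerate smoothing states for the bracket polynomial. There are 2^9 = 512 states.
Smooth each crossing (0=||, 1=⌣⌢); contribution A^(Σ sign_k(1-2s_k)) * d^(L-1).
Tabulate the states by total A-exponent and number of loops L (A-exp: L × count):
  A^9: L=5 ×1
  A^7: L=4 ×9
  A^5: L=3 ×32, L=5 ×4
  A^3: L=2 ×55, L=4 ×28, L=6 ×1
  A^1: L=1 ×39, L=3 ×77, L=5 ×10
  A^-1: L=2 ×87, L=4 ×38, L=6 ×1
  A^-3: L=1 ×14, L=3 ×64, L=5 ×6
  A^-5: L=2 ×17, L=4 ×19
  A^-7: L=3 ×7, L=5 ×2
  A^-9: L=4 ×1
Each group contributes A^e * Σ count * d^(L-1):
Powers of d = -A^2 - A^-2: d^2 = A^4 + 2 + A^-4; d^3 = -A^6 - 3*A^2 - 3*A^-2 - A^-6; d^4 = A^8 + 4*A^4 + 6 + 4*A^-4 + A^-8; d^5 = -A^10 - 5*A^6 - 10*A^2 - 10*A^-2 - 5*A^-6 - A^-10.
  A^9 * (d^4) = A^17 + 4*A^13 + 6*A^9 + 4*A^5 + A
  A^7 * (9*d^3) = -9*A^13 - 27*A^9 - 27*A^5 - 9*A
  A^5 * (32*d^2 + 4*d^4) = 4*A^13 + 48*A^9 + 88*A^5 + 48*A + 4*A^-3
  A^3 * (55*d + 28*d^3 + d^5) = -A^13 - 33*A^9 - 149*A^5 - 149*A - 33*A^-3 - A^-7
  A^1 * (39 + 77*d^2 + 10*d^4) = 10*A^9 + 117*A^5 + 253*A + 117*A^-3 + 10*A^-7
  A^-1 * (87*d + 38*d^3 + d^5) = -A^9 - 43*A^5 - 211*A - 211*A^-3 - 43*A^-7 - A^-11
  A^-3 * (14 + 64*d^2 + 6*d^4) = 6*A^5 + 88*A + 178*A^-3 + 88*A^-7 + 6*A^-11
  A^-5 * (17*d + 19*d^3) = -19*A - 74*A^-3 - 74*A^-7 - 19*A^-11
  A^-7 * (7*d^2 + 2*d^4) = 2*A + 15*A^-3 + 26*A^-7 + 15*A^-11 + 2*A^-15
  A^-9 * (d^3) = -A^-3 - 3*A^-7 - 3*A^-11 - A^-15
Summing the groups: <K> = A^17 - 2*A^13 + 3*A^9 - 4*A^5 + 4*A - 5*A^-3 + 3*A^-7 - 2*A^-11 + A^-15
Normalise by the writhe: (-A^3)^(-w) = (-A^3)^(1) = -A^3, so f(A) = -A^3 * <K> = -A^20 + 2*A^16 - 3*A^12 + 4*A^8 - 4*A^4 + 5 - 3*A^-4 + 2*A^-8 - A^-12.
Substitute A = t^(-1/4), i.e. A^e → t^(-e/4): V(t) = -t^3 + 2*t^2 - 3*t + 5 - 4*t^-1 + 4*t^-2 - 3*t^-3 + 2*t^-4 - t^-5

Answer: -t^3 + 2*t^2 - 3*t + 5 - 4*t^-1 + 4*t^-2 - 3*t^-3 + 2*t^-4 - t^-5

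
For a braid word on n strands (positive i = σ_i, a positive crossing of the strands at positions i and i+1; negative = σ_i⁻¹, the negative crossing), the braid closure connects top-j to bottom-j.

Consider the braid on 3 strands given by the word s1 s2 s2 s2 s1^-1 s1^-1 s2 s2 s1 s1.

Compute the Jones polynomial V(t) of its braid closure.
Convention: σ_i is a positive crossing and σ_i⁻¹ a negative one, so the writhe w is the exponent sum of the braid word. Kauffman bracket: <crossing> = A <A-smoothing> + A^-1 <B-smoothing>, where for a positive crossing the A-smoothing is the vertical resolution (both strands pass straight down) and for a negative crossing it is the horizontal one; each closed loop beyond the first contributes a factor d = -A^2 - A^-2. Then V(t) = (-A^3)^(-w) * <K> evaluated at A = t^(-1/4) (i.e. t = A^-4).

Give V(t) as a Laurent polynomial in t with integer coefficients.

Braid: s1 s2 s2 s2 s1^-1 s1^-1 s2 s2 s1 s1 on 3 strands, 10 crossings.
Writhe w = (#positive) - (#negative) = 8 - 2 = 6.
Enumerate smoothing states for the bracket polynomial. There are 2^10 = 1024 states.
Smooth each crossing (0=||, 1=⌣⌢); contribution A^(Σ sign_k(1-2s_k)) * d^(L-1).
Tabulate the states by total A-exponent and number of loops L (A-exp: L × count):
  A^10: L=3 ×1
  A^8: L=2 ×7, L=4 ×3
  A^6: L=1 ×10, L=3 ×32, L=5 ×3
  A^4: L=2 ×76, L=4 ×43, L=6 ×1
  A^2: L=1 ×51, L=3 ×132, L=5 ×27
  A^0: L=2 ×135, L=4 ×109, L=6 ×8
  A^-2: L=3 ×161, L=5 ×48, L=7 ×1
  A^-4: L=4 ×109, L=6 ×11
  A^-6: L=5 ×44, L=7 ×1
  A^-8: L=6 ×10
  A^-10: L=7 ×1
Each group contributes A^e * Σ count * d^(L-1):
Powers of d = -A^2 - A^-2: d^2 = A^4 + 2 + A^-4; d^3 = -A^6 - 3*A^2 - 3*A^-2 - A^-6; d^4 = A^8 + 4*A^4 + 6 + 4*A^-4 + A^-8; d^5 = -A^10 - 5*A^6 - 10*A^2 - 10*A^-2 - 5*A^-6 - A^-10; d^6 = A^12 + 6*A^8 + 15*A^4 + 20 + 15*A^-4 + 6*A^-8 + A^-12.
  A^10 * (d^2) = A^14 + 2*A^10 + A^6
  A^8 * (7*d + 3*d^3) = -3*A^14 - 16*A^10 - 16*A^6 - 3*A^2
  A^6 * (10 + 32*d^2 + 3*d^4) = 3*A^14 + 44*A^10 + 92*A^6 + 44*A^2 + 3*A^-2
  A^4 * (76*d + 43*d^3 + d^5) = -A^14 - 48*A^10 - 215*A^6 - 215*A^2 - 48*A^-2 - A^-6
  A^2 * (51 + 132*d^2 + 27*d^4) = 27*A^10 + 240*A^6 + 477*A^2 + 240*A^-2 + 27*A^-6
  A^0 * (135*d + 109*d^3 + 8*d^5) = -8*A^10 - 149*A^6 - 542*A^2 - 542*A^-2 - 149*A^-6 - 8*A^-10
  A^-2 * (161*d^2 + 48*d^4 + d^6) = A^10 + 54*A^6 + 368*A^2 + 630*A^-2 + 368*A^-6 + 54*A^-10 + A^-14
  A^-4 * (109*d^3 + 11*d^5) = -11*A^6 - 164*A^2 - 437*A^-2 - 437*A^-6 - 164*A^-10 - 11*A^-14
  A^-6 * (44*d^4 + d^6) = A^6 + 50*A^2 + 191*A^-2 + 284*A^-6 + 191*A^-10 + 50*A^-14 + A^-18
  A^-8 * (10*d^5) = -10*A^2 - 50*A^-2 - 100*A^-6 - 100*A^-10 - 50*A^-14 - 10*A^-18
  A^-10 * (d^6) = A^2 + 6*A^-2 + 15*A^-6 + 20*A^-10 + 15*A^-14 + 6*A^-18 + A^-22
Summing the groups: <K> = 2*A^10 - 3*A^6 + 6*A^2 - 7*A^-2 + 7*A^-6 - 7*A^-10 + 5*A^-14 - 3*A^-18 + A^-22
Normalise by the writhe: (-A^3)^(-w) = (-A^3)^(-6) = A^-18, so f(A) = A^-18 * <K> = 2*A^-8 - 3*A^-12 + 6*A^-16 - 7*A^-20 + 7*A^-24 - 7*A^-28 + 5*A^-32 - 3*A^-36 + A^-40.
Substitute A = t^(-1/4), i.e. A^e → t^(-e/4): V(t) = t^10 - 3*t^9 + 5*t^8 - 7*t^7 + 7*t^6 - 7*t^5 + 6*t^4 - 3*t^3 + 2*t^2

Answer: t^10 - 3*t^9 + 5*t^8 - 7*t^7 + 7*t^6 - 7*t^5 + 6*t^4 - 3*t^3 + 2*t^2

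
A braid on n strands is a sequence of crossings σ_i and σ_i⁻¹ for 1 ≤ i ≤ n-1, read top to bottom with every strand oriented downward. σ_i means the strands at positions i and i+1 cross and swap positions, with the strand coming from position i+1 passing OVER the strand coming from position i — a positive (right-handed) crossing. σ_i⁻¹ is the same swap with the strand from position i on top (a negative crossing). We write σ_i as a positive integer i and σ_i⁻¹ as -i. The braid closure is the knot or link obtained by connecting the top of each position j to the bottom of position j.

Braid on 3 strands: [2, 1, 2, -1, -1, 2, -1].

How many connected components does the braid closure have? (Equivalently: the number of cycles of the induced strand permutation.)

2

Derivation:
Track the strand permutation on 3 strands, starting from identity.
  step 1: s2 swaps positions 2,3 -> [1 3 2]
  step 2: s1 swaps positions 1,2 -> [3 1 2]
  step 3: s2 swaps positions 2,3 -> [3 2 1]
  step 4: s1^-1 swaps positions 1,2 -> [2 3 1]
  step 5: s1^-1 swaps positions 1,2 -> [3 2 1]
  step 6: s2 swaps positions 2,3 -> [3 1 2]
  step 7: s1^-1 swaps positions 1,2 -> [1 3 2]
Final permutation (position -> original strand): [1 3 2]
Closure components = cycle count of this permutation = 2.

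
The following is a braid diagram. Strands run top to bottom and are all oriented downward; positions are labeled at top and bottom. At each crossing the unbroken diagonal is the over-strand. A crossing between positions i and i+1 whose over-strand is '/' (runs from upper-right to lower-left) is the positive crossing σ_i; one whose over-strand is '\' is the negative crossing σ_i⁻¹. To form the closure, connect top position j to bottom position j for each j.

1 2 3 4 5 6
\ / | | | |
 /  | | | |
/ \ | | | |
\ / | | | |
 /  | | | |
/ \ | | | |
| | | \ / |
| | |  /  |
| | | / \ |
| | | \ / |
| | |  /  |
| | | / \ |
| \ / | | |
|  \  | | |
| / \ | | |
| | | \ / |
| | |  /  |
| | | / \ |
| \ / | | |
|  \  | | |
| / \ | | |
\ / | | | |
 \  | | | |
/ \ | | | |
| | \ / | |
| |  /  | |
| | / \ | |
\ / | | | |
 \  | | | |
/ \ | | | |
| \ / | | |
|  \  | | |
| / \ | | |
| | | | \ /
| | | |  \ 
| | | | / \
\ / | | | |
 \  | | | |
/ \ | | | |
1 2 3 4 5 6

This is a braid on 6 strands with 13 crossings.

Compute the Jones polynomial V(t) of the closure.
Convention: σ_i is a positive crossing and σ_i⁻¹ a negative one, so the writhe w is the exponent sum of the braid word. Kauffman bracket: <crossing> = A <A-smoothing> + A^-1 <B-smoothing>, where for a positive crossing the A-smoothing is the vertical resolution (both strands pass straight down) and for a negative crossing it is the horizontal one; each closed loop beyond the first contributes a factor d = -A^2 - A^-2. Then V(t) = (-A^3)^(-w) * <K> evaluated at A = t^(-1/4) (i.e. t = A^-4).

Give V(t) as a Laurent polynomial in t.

-t^3 + 2*t^2 - 3*t + 4 - 3*t^-1 + 4*t^-2 - 2*t^-3 + t^-4 - t^-5

Derivation:
Reading the diagram top to bottom ('/'-over between positions i,i+1 = s_i, '\'-over = s_i^-1): braid word = s1 s1 s4 s4 s2^-1 s4 s2^-1 s1^-1 s3 s1^-1 s2^-1 s5^-1 s1^-1.
The presented braid s1 s1 s4 s4 s2^-1 s4 s2^-1 s1^-1 s3 s1^-1 s2^-1 s5^-1 s1^-1 on 6 strands reduces by inverse Markov moves (closure unchanged at each step):
  Deconjugate: the word is γ·β·γ⁻¹ with γ = s1 (prefix) and γ⁻¹ = s1^-1 (suffix); strip both.
  Destabilize: the word has the form β·s5^-1 where s5^-1 occurs only as the final letter (β ∈ B_5); drop it and the last strand → 5 strands.
Reduced to β = s1 s4 s4 s2^-1 s4 s2^-1 s1^-1 s3 s1^-1 s2^-1 on 5 strands, 10 crossings.
Compute on β:
Braid: s1 s4 s4 s2^-1 s4 s2^-1 s1^-1 s3 s1^-1 s2^-1 on 5 strands, 10 crossings.
Writhe w = (#positive) - (#negative) = 5 - 5 = 0.
Computing the Kauffman bracket via state sum. There are 2^10 = 1024 states.
Smooth each crossing (0=||, 1=⌣⌢); contribution A^(Σ sign_k(1-2s_k)) * d^(L-1).
Tabulate the states by total A-exponent and number of loops L (A-exp: L × count):
  A^10: L=6 ×1
  A^8: L=5 ×10
  A^6: L=4 ×40, L=6 ×5
  A^4: L=3 ×80, L=5 ×39, L=7 ×1
  A^2: L=2 ×79, L=4 ×117, L=6 ×14
  A^0: L=1 ×30, L=3 ×158, L=5 ×62, L=7 ×2
  A^-2: L=2 ×84, L=4 ×111, L=6 ×15
  A^-4: L=1 ×9, L=3 ×74, L=5 ×36, L=7 ×1
  A^-6: L=2 ×12, L=4 ×29, L=6 ×4
  A^-8: L=3 ×6, L=5 ×4
  A^-10: L=4 ×1
Each group contributes A^e * Σ count * d^(L-1):
Powers of d = -A^2 - A^-2: d^2 = A^4 + 2 + A^-4; d^3 = -A^6 - 3*A^2 - 3*A^-2 - A^-6; d^4 = A^8 + 4*A^4 + 6 + 4*A^-4 + A^-8; d^5 = -A^10 - 5*A^6 - 10*A^2 - 10*A^-2 - 5*A^-6 - A^-10; d^6 = A^12 + 6*A^8 + 15*A^4 + 20 + 15*A^-4 + 6*A^-8 + A^-12.
  A^10 * (d^5) = -A^20 - 5*A^16 - 10*A^12 - 10*A^8 - 5*A^4 - 1
  A^8 * (10*d^4) = 10*A^16 + 40*A^12 + 60*A^8 + 40*A^4 + 10
  A^6 * (40*d^3 + 5*d^5) = -5*A^16 - 65*A^12 - 170*A^8 - 170*A^4 - 65 - 5*A^-4
  A^4 * (80*d^2 + 39*d^4 + d^6) = A^16 + 45*A^12 + 251*A^8 + 414*A^4 + 251 + 45*A^-4 + A^-8
  A^2 * (79*d + 117*d^3 + 14*d^5) = -14*A^12 - 187*A^8 - 570*A^4 - 570 - 187*A^-4 - 14*A^-8
  A^0 * (30 + 158*d^2 + 62*d^4 + 2*d^6) = 2*A^12 + 74*A^8 + 436*A^4 + 758 + 436*A^-4 + 74*A^-8 + 2*A^-12
  A^-2 * (84*d + 111*d^3 + 15*d^5) = -15*A^8 - 186*A^4 - 567 - 567*A^-4 - 186*A^-8 - 15*A^-12
  A^-4 * (9 + 74*d^2 + 36*d^4 + d^6) = A^8 + 42*A^4 + 233 + 393*A^-4 + 233*A^-8 + 42*A^-12 + A^-16
  A^-6 * (12*d + 29*d^3 + 4*d^5) = -4*A^4 - 49 - 139*A^-4 - 139*A^-8 - 49*A^-12 - 4*A^-16
  A^-8 * (6*d^2 + 4*d^4) = 4 + 22*A^-4 + 36*A^-8 + 22*A^-12 + 4*A^-16
  A^-10 * (d^3) = -A^-4 - 3*A^-8 - 3*A^-12 - A^-16
Summing the groups: <K> = -A^20 + A^16 - 2*A^12 + 4*A^8 - 3*A^4 + 4 - 3*A^-4 + 2*A^-8 - A^-12
Normalise by the writhe: (-A^3)^(-w) = (-A^3)^(0) = 1, so f(A) = 1 * <K> = -A^20 + A^16 - 2*A^12 + 4*A^8 - 3*A^4 + 4 - 3*A^-4 + 2*A^-8 - A^-12.
Substitute A = t^(-1/4), i.e. A^e → t^(-e/4): V(t) = -t^3 + 2*t^2 - 3*t + 4 - 3*t^-1 + 4*t^-2 - 2*t^-3 + t^-4 - t^-5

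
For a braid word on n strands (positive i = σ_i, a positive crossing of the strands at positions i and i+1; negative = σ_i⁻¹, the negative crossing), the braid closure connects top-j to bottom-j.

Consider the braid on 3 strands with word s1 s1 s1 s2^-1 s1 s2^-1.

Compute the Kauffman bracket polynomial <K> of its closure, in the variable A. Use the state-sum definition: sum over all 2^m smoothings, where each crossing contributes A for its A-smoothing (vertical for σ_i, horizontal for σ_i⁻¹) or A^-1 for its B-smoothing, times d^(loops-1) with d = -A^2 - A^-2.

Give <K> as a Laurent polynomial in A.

Braid: s1 s1 s1 s2^-1 s1 s2^-1 on 3 strands, 6 crossings.
Writhe w = (#positive) - (#negative) = 4 - 2 = 2.
State-sum expansion of <K>. There are 2^6 = 64 states.
For each crossing: s=0 is the vertical smoothing, s=1 horizontal. Crossing k contributes A^(sign_k * (1 - 2*s_k)); loop factor d = -A^2 - A^-2.
Tabulate the states by total A-exponent and number of loops L (A-exp: L × count):
  A^6: L=3 ×1
  A^4: L=2 ×6
  A^2: L=1 ×11, L=3 ×4
  A^0: L=2 ×19, L=4 ×1
  A^-2: L=3 ×15
  A^-4: L=4 ×6
  A^-6: L=5 ×1
Each group contributes A^e * Σ count * d^(L-1):
Powers of d = -A^2 - A^-2: d^2 = A^4 + 2 + A^-4; d^3 = -A^6 - 3*A^2 - 3*A^-2 - A^-6; d^4 = A^8 + 4*A^4 + 6 + 4*A^-4 + A^-8.
  A^6 * (d^2) = A^10 + 2*A^6 + A^2
  A^4 * (6*d) = -6*A^6 - 6*A^2
  A^2 * (11 + 4*d^2) = 4*A^6 + 19*A^2 + 4*A^-2
  A^0 * (19*d + d^3) = -A^6 - 22*A^2 - 22*A^-2 - A^-6
  A^-2 * (15*d^2) = 15*A^2 + 30*A^-2 + 15*A^-6
  A^-4 * (6*d^3) = -6*A^2 - 18*A^-2 - 18*A^-6 - 6*A^-10
  A^-6 * (d^4) = A^2 + 4*A^-2 + 6*A^-6 + 4*A^-10 + A^-14
Summing the groups: <K> = A^10 - A^6 + 2*A^2 - 2*A^-2 + 2*A^-6 - 2*A^-10 + A^-14

Answer: A^10 - A^6 + 2*A^2 - 2*A^-2 + 2*A^-6 - 2*A^-10 + A^-14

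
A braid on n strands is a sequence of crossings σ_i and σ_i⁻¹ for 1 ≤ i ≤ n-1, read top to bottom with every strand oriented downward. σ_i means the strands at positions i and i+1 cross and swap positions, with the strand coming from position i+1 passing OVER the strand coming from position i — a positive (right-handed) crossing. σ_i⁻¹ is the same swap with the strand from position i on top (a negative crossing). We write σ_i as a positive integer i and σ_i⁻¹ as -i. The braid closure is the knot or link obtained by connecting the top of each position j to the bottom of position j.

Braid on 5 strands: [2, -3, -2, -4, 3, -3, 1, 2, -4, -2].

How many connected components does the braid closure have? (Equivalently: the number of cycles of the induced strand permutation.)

3

Derivation:
Track the strand permutation on 5 strands, starting from identity.
  step 1: s2 swaps positions 2,3 -> [1 3 2 4 5]
  step 2: s3^-1 swaps positions 3,4 -> [1 3 4 2 5]
  step 3: s2^-1 swaps positions 2,3 -> [1 4 3 2 5]
  step 4: s4^-1 swaps positions 4,5 -> [1 4 3 5 2]
  step 5: s3 swaps positions 3,4 -> [1 4 5 3 2]
  step 6: s3^-1 swaps positions 3,4 -> [1 4 3 5 2]
  step 7: s1 swaps positions 1,2 -> [4 1 3 5 2]
  step 8: s2 swaps positions 2,3 -> [4 3 1 5 2]
  step 9: s4^-1 swaps positions 4,5 -> [4 3 1 2 5]
  step 10: s2^-1 swaps positions 2,3 -> [4 1 3 2 5]
Final permutation (position -> original strand): [4 1 3 2 5]
Closure components = cycle count of this permutation = 3.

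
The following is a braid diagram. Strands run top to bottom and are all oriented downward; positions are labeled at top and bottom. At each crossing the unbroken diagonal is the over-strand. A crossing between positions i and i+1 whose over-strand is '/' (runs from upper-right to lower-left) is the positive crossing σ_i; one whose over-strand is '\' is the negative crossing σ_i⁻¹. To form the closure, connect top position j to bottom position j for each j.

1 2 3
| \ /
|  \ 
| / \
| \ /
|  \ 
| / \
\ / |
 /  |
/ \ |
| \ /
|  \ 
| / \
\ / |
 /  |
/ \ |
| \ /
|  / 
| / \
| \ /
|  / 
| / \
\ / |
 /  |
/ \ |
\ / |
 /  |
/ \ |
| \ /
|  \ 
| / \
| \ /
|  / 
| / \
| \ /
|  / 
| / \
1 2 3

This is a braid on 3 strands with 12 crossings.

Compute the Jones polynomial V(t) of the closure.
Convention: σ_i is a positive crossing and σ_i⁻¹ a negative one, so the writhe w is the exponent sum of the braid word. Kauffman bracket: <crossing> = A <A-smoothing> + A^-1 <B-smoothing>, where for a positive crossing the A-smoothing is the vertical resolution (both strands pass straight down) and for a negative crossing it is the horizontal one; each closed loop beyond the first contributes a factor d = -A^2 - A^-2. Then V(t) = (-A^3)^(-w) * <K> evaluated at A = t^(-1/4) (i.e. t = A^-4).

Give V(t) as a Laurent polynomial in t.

Reading the diagram top to bottom ('/'-over between positions i,i+1 = s_i, '\'-over = s_i^-1): braid word = s2^-1 s2^-1 s1 s2^-1 s1 s2 s2 s1 s1 s2^-1 s2 s2.
The presented braid s2^-1 s2^-1 s1 s2^-1 s1 s2 s2 s1 s1 s2^-1 s2 s2 on 3 strands reduces by inverse Markov moves (closure unchanged at each step):
  Deconjugate: the word is γ·β·γ⁻¹ with γ = s2^-1 s2^-1 (prefix) and γ⁻¹ = s2 s2 (suffix); strip both.
Reduced to β = s1 s2^-1 s1 s2 s2 s1 s1 s2^-1 on 3 strands, 8 crossings.
Compute on β:
Braid: s1 s2^-1 s1 s2 s2 s1 s1 s2^-1 on 3 strands, 8 crossings.
Writhe w = (#positive) - (#negative) = 6 - 2 = 4.
Computing the Kauffman bracket via state sum. There are 2^8 = 256 states.
Each crossing splits two ways (0=vertical, 1=horizontal). The state's weight is A^(#A-smoothings - #B-smoothings) * d^(loops - 1).
Tabulate the states by total A-exponent and number of loops L (A-exp: L × count):
  A^8: L=3 ×1
  A^6: L=2 ×6, L=4 ×2
  A^4: L=1 ×11, L=3 ×16, L=5 ×1
  A^2: L=2 ×47, L=4 ×9
  A^0: L=1 ×26, L=3 ×43, L=5 ×1
  A^-2: L=2 ×41, L=4 ×15
  A^-4: L=3 ×26, L=5 ×2
  A^-6: L=4 ×8
  A^-8: L=5 ×1
Each group contributes A^e * Σ count * d^(L-1):
Powers of d = -A^2 - A^-2: d^2 = A^4 + 2 + A^-4; d^3 = -A^6 - 3*A^2 - 3*A^-2 - A^-6; d^4 = A^8 + 4*A^4 + 6 + 4*A^-4 + A^-8.
  A^8 * (d^2) = A^12 + 2*A^8 + A^4
  A^6 * (6*d + 2*d^3) = -2*A^12 - 12*A^8 - 12*A^4 - 2
  A^4 * (11 + 16*d^2 + d^4) = A^12 + 20*A^8 + 49*A^4 + 20 + A^-4
  A^2 * (47*d + 9*d^3) = -9*A^8 - 74*A^4 - 74 - 9*A^-4
  A^0 * (26 + 43*d^2 + d^4) = A^8 + 47*A^4 + 118 + 47*A^-4 + A^-8
  A^-2 * (41*d + 15*d^3) = -15*A^4 - 86 - 86*A^-4 - 15*A^-8
  A^-4 * (26*d^2 + 2*d^4) = 2*A^4 + 34 + 64*A^-4 + 34*A^-8 + 2*A^-12
  A^-6 * (8*d^3) = -8 - 24*A^-4 - 24*A^-8 - 8*A^-12
  A^-8 * (d^4) = 1 + 4*A^-4 + 6*A^-8 + 4*A^-12 + A^-16
Summing the groups: <K> = 2*A^8 - 2*A^4 + 3 - 3*A^-4 + 2*A^-8 - 2*A^-12 + A^-16
Normalise by the writhe: (-A^3)^(-w) = (-A^3)^(-4) = A^-12, so f(A) = A^-12 * <K> = 2*A^-4 - 2*A^-8 + 3*A^-12 - 3*A^-16 + 2*A^-20 - 2*A^-24 + A^-28.
Substitute A = t^(-1/4), i.e. A^e → t^(-e/4): V(t) = t^7 - 2*t^6 + 2*t^5 - 3*t^4 + 3*t^3 - 2*t^2 + 2*t

Answer: t^7 - 2*t^6 + 2*t^5 - 3*t^4 + 3*t^3 - 2*t^2 + 2*t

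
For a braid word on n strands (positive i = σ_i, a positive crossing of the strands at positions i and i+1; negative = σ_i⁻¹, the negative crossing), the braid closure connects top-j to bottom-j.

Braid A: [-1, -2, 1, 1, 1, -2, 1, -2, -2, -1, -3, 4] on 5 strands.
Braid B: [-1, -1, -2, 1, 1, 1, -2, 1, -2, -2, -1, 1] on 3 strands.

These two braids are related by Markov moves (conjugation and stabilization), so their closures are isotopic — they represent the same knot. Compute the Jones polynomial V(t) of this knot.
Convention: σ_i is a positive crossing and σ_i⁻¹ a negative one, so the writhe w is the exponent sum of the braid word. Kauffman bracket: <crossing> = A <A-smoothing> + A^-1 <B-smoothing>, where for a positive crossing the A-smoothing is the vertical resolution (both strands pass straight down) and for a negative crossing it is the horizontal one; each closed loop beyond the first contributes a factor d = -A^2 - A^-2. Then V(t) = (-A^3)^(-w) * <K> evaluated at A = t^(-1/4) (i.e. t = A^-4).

t^2 - 2*t + 3 - 3*t^-1 + 4*t^-2 - 3*t^-3 + 2*t^-4 - 2*t^-5 + t^-6

Derivation:
Markov-equivalent braids have isotopic closures, hence identical knot invariants. Strip the Markov moves from each word to reach a common short braid β, then compute V(t) once on β.
Braid A: s1^-1 s2^-1 s1 s1 s1 s2^-1 s1 s2^-1 s2^-1 s1^-1 s3^-1 s4 on 5 strands reduces by inverse Markov moves (closure unchanged at each step):
  Destabilize: the word has the form β·s4 where s4 occurs only as the final letter (β ∈ B_4); drop it and the last strand → 4 strands.
  Destabilize: the word has the form β·s3^-1 where s3^-1 occurs only as the final letter (β ∈ B_3); drop it and the last strand → 3 strands.
Reduced to β = s1^-1 s2^-1 s1 s1 s1 s2^-1 s1 s2^-1 s2^-1 s1^-1 on 3 strands, 10 crossings.
Braid B: s1^-1 s1^-1 s2^-1 s1 s1 s1 s2^-1 s1 s2^-1 s2^-1 s1^-1 s1 on 3 strands reduces by inverse Markov moves (closure unchanged at each step):
  Deconjugate: the word is γ·β·γ⁻¹ with γ = s1^-1 (prefix) and γ⁻¹ = s1 (suffix); strip both.
Reduced to β = s1^-1 s2^-1 s1 s1 s1 s2^-1 s1 s2^-1 s2^-1 s1^-1 on 3 strands, 10 crossings.
Both give the same β = s1^-1 s2^-1 s1 s1 s1 s2^-1 s1 s2^-1 s2^-1 s1^-1 on 3 strands, so one state sum suffices:
Braid: s1^-1 s2^-1 s1 s1 s1 s2^-1 s1 s2^-1 s2^-1 s1^-1 on 3 strands, 10 crossings.
Writhe w = (#positive) - (#negative) = 4 - 6 = -2.
Computing the Kauffman bracket via state sum. There are 2^10 = 1024 states.
For each crossing: s=0 is the vertical smoothing, s=1 horizontal. Crossing k contributes A^(sign_k * (1 - 2*s_k)); loop factor d = -A^2 - A^-2.
Tabulate the states by total A-exponent and number of loops L (A-exp: L × count):
  A^10: L=5 ×1
  A^8: L=4 ×10
  A^6: L=3 ×38, L=5 ×7
  A^4: L=2 ×67, L=4 ×49, L=6 ×4
  A^2: L=1 ×46, L=3 ×130, L=5 ×33, L=7 ×1
  A^0: L=2 ×131, L=4 ×110, L=6 ×11
  A^-2: L=1 ×25, L=3 ×133, L=5 ×51, L=7 ×1
  A^-4: L=2 ×37, L=4 ×72, L=6 ×11
  A^-6: L=3 ×25, L=5 ×19, L=7 ×1
  A^-8: L=4 ×8, L=6 ×2
  A^-10: L=5 ×1
Each group contributes A^e * Σ count * d^(L-1):
Powers of d = -A^2 - A^-2: d^2 = A^4 + 2 + A^-4; d^3 = -A^6 - 3*A^2 - 3*A^-2 - A^-6; d^4 = A^8 + 4*A^4 + 6 + 4*A^-4 + A^-8; d^5 = -A^10 - 5*A^6 - 10*A^2 - 10*A^-2 - 5*A^-6 - A^-10; d^6 = A^12 + 6*A^8 + 15*A^4 + 20 + 15*A^-4 + 6*A^-8 + A^-12.
  A^10 * (d^4) = A^18 + 4*A^14 + 6*A^10 + 4*A^6 + A^2
  A^8 * (10*d^3) = -10*A^14 - 30*A^10 - 30*A^6 - 10*A^2
  A^6 * (38*d^2 + 7*d^4) = 7*A^14 + 66*A^10 + 118*A^6 + 66*A^2 + 7*A^-2
  A^4 * (67*d + 49*d^3 + 4*d^5) = -4*A^14 - 69*A^10 - 254*A^6 - 254*A^2 - 69*A^-2 - 4*A^-6
  A^2 * (46 + 130*d^2 + 33*d^4 + d^6) = A^14 + 39*A^10 + 277*A^6 + 524*A^2 + 277*A^-2 + 39*A^-6 + A^-10
  A^0 * (131*d + 110*d^3 + 11*d^5) = -11*A^10 - 165*A^6 - 571*A^2 - 571*A^-2 - 165*A^-6 - 11*A^-10
  A^-2 * (25 + 133*d^2 + 51*d^4 + d^6) = A^10 + 57*A^6 + 352*A^2 + 617*A^-2 + 352*A^-6 + 57*A^-10 + A^-14
  A^-4 * (37*d + 72*d^3 + 11*d^5) = -11*A^6 - 127*A^2 - 363*A^-2 - 363*A^-6 - 127*A^-10 - 11*A^-14
  A^-6 * (25*d^2 + 19*d^4 + d^6) = A^6 + 25*A^2 + 116*A^-2 + 184*A^-6 + 116*A^-10 + 25*A^-14 + A^-18
  A^-8 * (8*d^3 + 2*d^5) = -2*A^2 - 18*A^-2 - 44*A^-6 - 44*A^-10 - 18*A^-14 - 2*A^-18
  A^-10 * (d^4) = A^-2 + 4*A^-6 + 6*A^-10 + 4*A^-14 + A^-18
Summing the groups: <K> = A^18 - 2*A^14 + 2*A^10 - 3*A^6 + 4*A^2 - 3*A^-2 + 3*A^-6 - 2*A^-10 + A^-14
Normalise by the writhe: (-A^3)^(-w) = (-A^3)^(2) = A^6, so f(A) = A^6 * <K> = A^24 - 2*A^20 + 2*A^16 - 3*A^12 + 4*A^8 - 3*A^4 + 3 - 2*A^-4 + A^-8.
Substitute A = t^(-1/4), i.e. A^e → t^(-e/4): V(t) = t^2 - 2*t + 3 - 3*t^-1 + 4*t^-2 - 3*t^-3 + 2*t^-4 - 2*t^-5 + t^-6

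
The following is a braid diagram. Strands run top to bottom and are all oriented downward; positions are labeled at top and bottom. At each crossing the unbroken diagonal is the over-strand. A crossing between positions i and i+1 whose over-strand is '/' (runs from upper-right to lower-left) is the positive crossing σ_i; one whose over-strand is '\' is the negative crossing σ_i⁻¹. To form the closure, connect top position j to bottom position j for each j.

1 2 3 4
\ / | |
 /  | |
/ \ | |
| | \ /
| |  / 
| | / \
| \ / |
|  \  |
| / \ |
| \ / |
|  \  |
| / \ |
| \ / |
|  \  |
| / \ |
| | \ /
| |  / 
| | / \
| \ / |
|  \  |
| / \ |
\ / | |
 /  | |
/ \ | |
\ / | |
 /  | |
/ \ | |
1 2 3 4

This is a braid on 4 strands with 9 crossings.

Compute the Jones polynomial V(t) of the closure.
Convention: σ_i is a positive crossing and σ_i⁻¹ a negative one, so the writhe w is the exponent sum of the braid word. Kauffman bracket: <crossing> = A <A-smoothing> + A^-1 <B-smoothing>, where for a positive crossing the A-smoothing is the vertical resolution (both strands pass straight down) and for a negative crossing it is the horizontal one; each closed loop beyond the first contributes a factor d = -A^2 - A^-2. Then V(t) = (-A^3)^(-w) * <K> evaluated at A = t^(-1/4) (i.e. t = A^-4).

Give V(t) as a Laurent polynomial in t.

-t^5 + 2*t^4 - 3*t^3 + 5*t^2 - 5*t + 6 - 5*t^-1 + 3*t^-2 - 2*t^-3 + t^-4

Derivation:
Reading the diagram top to bottom ('/'-over between positions i,i+1 = s_i, '\'-over = s_i^-1): braid word = s1 s3 s2^-1 s2^-1 s2^-1 s3 s2^-1 s1 s1.
Braid: s1 s3 s2^-1 s2^-1 s2^-1 s3 s2^-1 s1 s1 on 4 strands, 9 crossings.
Writhe w = (#positive) - (#negative) = 5 - 4 = 1.
Enumerate smoothing states for the bracket polynomial. There are 2^9 = 512 states.
Smooth each crossing (0=||, 1=⌣⌢); contribution A^(Σ sign_k(1-2s_k)) * d^(L-1).
Tabulate the states by total A-exponent and number of loops L (A-exp: L × count):
  A^9: L=6 ×1
  A^7: L=5 ×9
  A^5: L=4 ×33, L=6 ×3
  A^3: L=3 ×64, L=5 ×19, L=7 ×1
  A^1: L=2 ×68, L=4 ×52, L=6 ×6
  A^-1: L=1 ×33, L=3 ×75, L=5 ×18
  A^-3: L=2 ×51, L=4 ×32, L=6 ×1
  A^-5: L=3 ×32, L=5 ×4
  A^-7: L=4 ×9
  A^-9: L=5 ×1
Each group contributes A^e * Σ count * d^(L-1):
Powers of d = -A^2 - A^-2: d^2 = A^4 + 2 + A^-4; d^3 = -A^6 - 3*A^2 - 3*A^-2 - A^-6; d^4 = A^8 + 4*A^4 + 6 + 4*A^-4 + A^-8; d^5 = -A^10 - 5*A^6 - 10*A^2 - 10*A^-2 - 5*A^-6 - A^-10; d^6 = A^12 + 6*A^8 + 15*A^4 + 20 + 15*A^-4 + 6*A^-8 + A^-12.
  A^9 * (d^5) = -A^19 - 5*A^15 - 10*A^11 - 10*A^7 - 5*A^3 - A^-1
  A^7 * (9*d^4) = 9*A^15 + 36*A^11 + 54*A^7 + 36*A^3 + 9*A^-1
  A^5 * (33*d^3 + 3*d^5) = -3*A^15 - 48*A^11 - 129*A^7 - 129*A^3 - 48*A^-1 - 3*A^-5
  A^3 * (64*d^2 + 19*d^4 + d^6) = A^15 + 25*A^11 + 155*A^7 + 262*A^3 + 155*A^-1 + 25*A^-5 + A^-9
  A^1 * (68*d + 52*d^3 + 6*d^5) = -6*A^11 - 82*A^7 - 284*A^3 - 284*A^-1 - 82*A^-5 - 6*A^-9
  A^-1 * (33 + 75*d^2 + 18*d^4) = 18*A^7 + 147*A^3 + 291*A^-1 + 147*A^-5 + 18*A^-9
  A^-3 * (51*d + 32*d^3 + d^5) = -A^7 - 37*A^3 - 157*A^-1 - 157*A^-5 - 37*A^-9 - A^-13
  A^-5 * (32*d^2 + 4*d^4) = 4*A^3 + 48*A^-1 + 88*A^-5 + 48*A^-9 + 4*A^-13
  A^-7 * (9*d^3) = -9*A^-1 - 27*A^-5 - 27*A^-9 - 9*A^-13
  A^-9 * (d^4) = A^-1 + 4*A^-5 + 6*A^-9 + 4*A^-13 + A^-17
Summing the groups: <K> = -A^19 + 2*A^15 - 3*A^11 + 5*A^7 - 6*A^3 + 5*A^-1 - 5*A^-5 + 3*A^-9 - 2*A^-13 + A^-17
Normalise by the writhe: (-A^3)^(-w) = (-A^3)^(-1) = -A^-3, so f(A) = -A^-3 * <K> = A^16 - 2*A^12 + 3*A^8 - 5*A^4 + 6 - 5*A^-4 + 5*A^-8 - 3*A^-12 + 2*A^-16 - A^-20.
Substitute A = t^(-1/4), i.e. A^e → t^(-e/4): V(t) = -t^5 + 2*t^4 - 3*t^3 + 5*t^2 - 5*t + 6 - 5*t^-1 + 3*t^-2 - 2*t^-3 + t^-4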